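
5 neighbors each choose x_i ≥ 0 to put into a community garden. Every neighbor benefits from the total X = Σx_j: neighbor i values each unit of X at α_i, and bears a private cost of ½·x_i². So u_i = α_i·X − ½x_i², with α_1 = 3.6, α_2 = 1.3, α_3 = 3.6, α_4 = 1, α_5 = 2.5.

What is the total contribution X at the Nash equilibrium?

12

Neighbor i's FOC: ∂u_i/∂x_i = α_i − x_i = 0, so x_i* = α_i.
NE contributions = (3.6, 1.3, 3.6, 1, 2.5); X = 12.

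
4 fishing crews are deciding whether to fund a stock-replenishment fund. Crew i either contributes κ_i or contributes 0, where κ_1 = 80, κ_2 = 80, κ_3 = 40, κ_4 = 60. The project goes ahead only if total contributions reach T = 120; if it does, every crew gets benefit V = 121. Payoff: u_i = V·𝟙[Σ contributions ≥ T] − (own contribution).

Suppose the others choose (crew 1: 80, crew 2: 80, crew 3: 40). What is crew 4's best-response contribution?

Others' total = 200 ≥ 120; contributing adds cost 60 for no extra benefit.
Best response: 0.

0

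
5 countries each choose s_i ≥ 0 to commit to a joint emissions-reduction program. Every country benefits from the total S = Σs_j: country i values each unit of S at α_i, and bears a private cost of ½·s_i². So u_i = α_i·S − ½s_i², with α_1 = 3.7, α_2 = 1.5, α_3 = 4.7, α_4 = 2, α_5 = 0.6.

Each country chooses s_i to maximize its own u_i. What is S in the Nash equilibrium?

Country i's FOC: ∂u_i/∂s_i = α_i − s_i = 0, so s_i* = α_i.
NE contributions = (3.7, 1.5, 4.7, 2, 0.6); S = 12.5.

12.5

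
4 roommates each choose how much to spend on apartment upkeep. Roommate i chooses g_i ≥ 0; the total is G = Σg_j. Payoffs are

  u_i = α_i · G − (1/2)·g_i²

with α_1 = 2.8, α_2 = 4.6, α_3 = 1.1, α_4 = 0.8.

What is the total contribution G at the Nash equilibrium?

Roommate i's FOC: ∂u_i/∂g_i = α_i − g_i = 0, so g_i* = α_i.
NE contributions = (2.8, 4.6, 1.1, 0.8); G = 9.3.

9.3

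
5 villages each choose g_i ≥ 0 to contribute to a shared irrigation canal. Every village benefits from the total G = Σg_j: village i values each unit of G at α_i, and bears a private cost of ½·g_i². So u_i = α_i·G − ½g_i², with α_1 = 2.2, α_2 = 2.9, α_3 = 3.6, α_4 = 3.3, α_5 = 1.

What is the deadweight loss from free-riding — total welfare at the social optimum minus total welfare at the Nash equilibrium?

Village i's FOC: ∂u_i/∂g_i = α_i − g_i = 0, so g_i* = α_i.
NE contributions = (2.2, 2.9, 3.6, 3.3, 1); G = 13.
W^NE = (Σα)·G − ½Σα_i² = 13² − ½·38.1 = 149.95.
Planner sets g_i = Σα_j = 13 for every i, so G^SO = 5·13 = 65.
W^SO = (Σα)·G^SO − ½·5·(Σα)² = (5/2)·13² = 422.5.
Deadweight loss = W^SO − W^NE = 272.55.

272.55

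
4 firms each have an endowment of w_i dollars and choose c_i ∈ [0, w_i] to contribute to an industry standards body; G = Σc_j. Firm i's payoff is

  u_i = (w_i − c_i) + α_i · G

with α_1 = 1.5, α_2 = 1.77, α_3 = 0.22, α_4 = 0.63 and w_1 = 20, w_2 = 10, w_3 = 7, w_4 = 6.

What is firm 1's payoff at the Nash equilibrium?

45

∂u_i/∂c_i = α_i − 1, so firm i contributes w_i if α_i > 1, else 0.
α_i > 1 for i ∈ {1, 2}; NE contributions (20, 10, 0, 0), G = 30.
u_1 = (20 − 20) + 1.5·30 = 45.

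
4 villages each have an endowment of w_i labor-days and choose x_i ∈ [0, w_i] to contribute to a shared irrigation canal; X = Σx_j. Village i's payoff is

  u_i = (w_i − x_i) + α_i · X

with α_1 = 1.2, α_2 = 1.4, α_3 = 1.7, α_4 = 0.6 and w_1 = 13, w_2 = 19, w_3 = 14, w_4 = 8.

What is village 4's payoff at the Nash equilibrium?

∂u_i/∂x_i = α_i − 1, so village i contributes w_i if α_i > 1, else 0.
α_i > 1 for i ∈ {1, 2, 3}; NE contributions (13, 19, 14, 0), X = 46.
u_4 = (8 − 0) + 0.6·46 = 35.6.

35.6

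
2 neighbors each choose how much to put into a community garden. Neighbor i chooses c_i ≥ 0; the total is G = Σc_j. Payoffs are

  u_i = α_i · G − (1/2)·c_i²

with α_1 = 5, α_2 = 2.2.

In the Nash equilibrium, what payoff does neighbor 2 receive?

13.42

Neighbor i's FOC: ∂u_i/∂c_i = α_i − c_i = 0, so c_i* = α_i.
NE contributions = (5, 2.2); G = 7.2.
u_2 = α_2·G − ½·(c_2)² = 2.2·7.2 − ½·2.2² = 13.42.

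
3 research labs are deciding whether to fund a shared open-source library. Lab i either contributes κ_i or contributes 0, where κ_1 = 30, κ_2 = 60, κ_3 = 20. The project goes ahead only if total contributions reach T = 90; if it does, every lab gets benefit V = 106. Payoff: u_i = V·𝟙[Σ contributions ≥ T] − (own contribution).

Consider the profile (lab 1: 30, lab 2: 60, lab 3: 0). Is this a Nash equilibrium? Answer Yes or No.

Yes

Total = 90 ≥ 90: provided.
Lab 1 (pledges 30, payoff 76): dropping to 0 → total 60, payoff 0. No gain.
Lab 2 (pledges 60, payoff 46): dropping to 0 → total 30, payoff 0. No gain.
Lab 3 (pledges 0, payoff 106): pledging 20 → total 110, payoff 86. No gain.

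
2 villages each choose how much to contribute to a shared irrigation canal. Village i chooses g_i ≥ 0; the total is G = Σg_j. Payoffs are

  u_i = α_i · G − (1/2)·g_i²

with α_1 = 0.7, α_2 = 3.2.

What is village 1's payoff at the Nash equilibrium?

2.485

Village i's FOC: ∂u_i/∂g_i = α_i − g_i = 0, so g_i* = α_i.
NE contributions = (0.7, 3.2); G = 3.9.
u_1 = α_1·G − ½·(g_1)² = 0.7·3.9 − ½·0.7² = 2.485.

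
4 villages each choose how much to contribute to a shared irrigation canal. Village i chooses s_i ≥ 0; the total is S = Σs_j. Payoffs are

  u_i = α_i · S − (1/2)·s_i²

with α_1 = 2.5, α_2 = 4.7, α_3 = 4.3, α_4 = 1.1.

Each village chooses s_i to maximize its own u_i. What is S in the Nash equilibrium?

12.6

Village i's FOC: ∂u_i/∂s_i = α_i − s_i = 0, so s_i* = α_i.
NE contributions = (2.5, 4.7, 4.3, 1.1); S = 12.6.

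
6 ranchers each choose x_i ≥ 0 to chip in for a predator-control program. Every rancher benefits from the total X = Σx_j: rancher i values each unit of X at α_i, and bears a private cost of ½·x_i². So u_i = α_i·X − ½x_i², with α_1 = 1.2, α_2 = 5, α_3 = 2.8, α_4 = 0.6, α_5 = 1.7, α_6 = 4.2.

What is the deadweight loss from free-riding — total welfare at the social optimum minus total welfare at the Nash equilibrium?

Rancher i's FOC: ∂u_i/∂x_i = α_i − x_i = 0, so x_i* = α_i.
NE contributions = (1.2, 5, 2.8, 0.6, 1.7, 4.2); X = 15.5.
W^NE = (Σα)·X − ½Σα_i² = 15.5² − ½·55.17 = 212.665.
Planner sets x_i = Σα_j = 15.5 for every i, so X^SO = 6·15.5 = 93.
W^SO = (Σα)·X^SO − ½·6·(Σα)² = (6/2)·15.5² = 720.75.
Deadweight loss = W^SO − W^NE = 508.085.

508.085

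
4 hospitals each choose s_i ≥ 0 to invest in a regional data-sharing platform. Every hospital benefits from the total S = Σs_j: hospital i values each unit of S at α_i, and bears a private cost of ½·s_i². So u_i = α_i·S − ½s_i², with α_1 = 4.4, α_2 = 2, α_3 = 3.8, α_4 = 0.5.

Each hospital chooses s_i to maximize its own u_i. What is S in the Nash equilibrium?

10.7

Hospital i's FOC: ∂u_i/∂s_i = α_i − s_i = 0, so s_i* = α_i.
NE contributions = (4.4, 2, 3.8, 0.5); S = 10.7.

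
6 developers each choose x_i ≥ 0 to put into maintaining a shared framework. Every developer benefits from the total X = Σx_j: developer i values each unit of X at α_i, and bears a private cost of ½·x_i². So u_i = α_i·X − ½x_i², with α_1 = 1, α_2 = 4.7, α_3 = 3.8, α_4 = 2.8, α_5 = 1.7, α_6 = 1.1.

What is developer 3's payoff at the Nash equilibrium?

Developer i's FOC: ∂u_i/∂x_i = α_i − x_i = 0, so x_i* = α_i.
NE contributions = (1, 4.7, 3.8, 2.8, 1.7, 1.1); X = 15.1.
u_3 = α_3·X − ½·(x_3)² = 3.8·15.1 − ½·3.8² = 50.16.

50.16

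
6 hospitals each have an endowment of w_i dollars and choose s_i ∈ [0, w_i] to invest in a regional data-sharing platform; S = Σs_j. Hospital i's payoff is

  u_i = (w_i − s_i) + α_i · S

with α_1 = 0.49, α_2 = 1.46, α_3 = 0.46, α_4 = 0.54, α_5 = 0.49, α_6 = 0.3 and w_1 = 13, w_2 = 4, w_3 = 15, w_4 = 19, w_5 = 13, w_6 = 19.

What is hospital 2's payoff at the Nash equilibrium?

∂u_i/∂s_i = α_i − 1, so hospital i contributes w_i if α_i > 1, else 0.
α_i > 1 for i ∈ {2}; NE contributions (0, 4, 0, 0, 0, 0), S = 4.
u_2 = (4 − 4) + 1.46·4 = 5.84.

5.84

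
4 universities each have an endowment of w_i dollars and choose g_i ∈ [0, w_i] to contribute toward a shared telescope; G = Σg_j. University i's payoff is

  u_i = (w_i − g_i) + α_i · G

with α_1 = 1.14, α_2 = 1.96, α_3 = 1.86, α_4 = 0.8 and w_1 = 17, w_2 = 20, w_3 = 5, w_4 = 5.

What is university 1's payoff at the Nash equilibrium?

∂u_i/∂g_i = α_i − 1, so university i contributes w_i if α_i > 1, else 0.
α_i > 1 for i ∈ {1, 2, 3}; NE contributions (17, 20, 5, 0), G = 42.
u_1 = (17 − 17) + 1.14·42 = 47.88.

47.88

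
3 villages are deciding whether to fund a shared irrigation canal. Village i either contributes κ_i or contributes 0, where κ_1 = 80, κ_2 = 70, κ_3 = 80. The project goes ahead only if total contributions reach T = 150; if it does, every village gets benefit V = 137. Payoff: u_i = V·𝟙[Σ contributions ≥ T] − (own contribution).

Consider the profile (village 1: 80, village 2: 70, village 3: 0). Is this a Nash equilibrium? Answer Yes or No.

Total = 150 ≥ 150: provided.
Village 1 (pledges 80, payoff 57): dropping to 0 → total 70, payoff 0. No gain.
Village 2 (pledges 70, payoff 67): dropping to 0 → total 80, payoff 0. No gain.
Village 3 (pledges 0, payoff 137): pledging 80 → total 230, payoff 57. No gain.

Yes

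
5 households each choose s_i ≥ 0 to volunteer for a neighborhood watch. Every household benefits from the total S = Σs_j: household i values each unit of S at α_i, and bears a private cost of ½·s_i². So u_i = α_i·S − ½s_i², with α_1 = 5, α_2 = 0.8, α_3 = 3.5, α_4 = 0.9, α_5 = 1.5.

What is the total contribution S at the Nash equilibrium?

Household i's FOC: ∂u_i/∂s_i = α_i − s_i = 0, so s_i* = α_i.
NE contributions = (5, 0.8, 3.5, 0.9, 1.5); S = 11.7.

11.7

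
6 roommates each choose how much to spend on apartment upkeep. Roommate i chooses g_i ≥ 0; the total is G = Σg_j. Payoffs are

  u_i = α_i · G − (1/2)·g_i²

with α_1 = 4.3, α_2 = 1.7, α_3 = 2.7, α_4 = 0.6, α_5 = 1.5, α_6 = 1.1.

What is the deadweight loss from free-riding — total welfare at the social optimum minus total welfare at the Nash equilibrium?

299.465

Roommate i's FOC: ∂u_i/∂g_i = α_i − g_i = 0, so g_i* = α_i.
NE contributions = (4.3, 1.7, 2.7, 0.6, 1.5, 1.1); G = 11.9.
W^NE = (Σα)·G − ½Σα_i² = 11.9² − ½·32.49 = 125.365.
Planner sets g_i = Σα_j = 11.9 for every i, so G^SO = 6·11.9 = 71.4.
W^SO = (Σα)·G^SO − ½·6·(Σα)² = (6/2)·11.9² = 424.83.
Deadweight loss = W^SO − W^NE = 299.465.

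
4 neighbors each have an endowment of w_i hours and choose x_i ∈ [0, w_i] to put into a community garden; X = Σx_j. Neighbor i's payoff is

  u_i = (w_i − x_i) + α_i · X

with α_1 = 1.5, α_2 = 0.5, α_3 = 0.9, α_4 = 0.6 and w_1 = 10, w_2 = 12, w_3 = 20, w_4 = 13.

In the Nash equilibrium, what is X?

∂u_i/∂x_i = α_i − 1, so neighbor i contributes w_i if α_i > 1, else 0.
α_i > 1 for i ∈ {1}; NE contributions (10, 0, 0, 0), X = 10.

10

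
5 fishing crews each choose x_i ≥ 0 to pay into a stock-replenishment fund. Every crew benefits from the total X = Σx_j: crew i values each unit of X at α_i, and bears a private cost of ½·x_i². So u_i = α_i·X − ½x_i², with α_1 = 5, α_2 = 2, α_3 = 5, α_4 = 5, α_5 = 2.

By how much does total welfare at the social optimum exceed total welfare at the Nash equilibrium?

583

Crew i's FOC: ∂u_i/∂x_i = α_i − x_i = 0, so x_i* = α_i.
NE contributions = (5, 2, 5, 5, 2); X = 19.
W^NE = (Σα)·X − ½Σα_i² = 19² − ½·83 = 319.5.
Planner sets x_i = Σα_j = 19 for every i, so X^SO = 5·19 = 95.
W^SO = (Σα)·X^SO − ½·5·(Σα)² = (5/2)·19² = 902.5.
Deadweight loss = W^SO − W^NE = 583.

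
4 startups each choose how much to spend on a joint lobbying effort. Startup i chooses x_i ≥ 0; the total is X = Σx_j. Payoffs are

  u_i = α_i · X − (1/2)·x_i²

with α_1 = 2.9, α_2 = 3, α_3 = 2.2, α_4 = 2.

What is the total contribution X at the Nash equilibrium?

10.1

Startup i's FOC: ∂u_i/∂x_i = α_i − x_i = 0, so x_i* = α_i.
NE contributions = (2.9, 3, 2.2, 2); X = 10.1.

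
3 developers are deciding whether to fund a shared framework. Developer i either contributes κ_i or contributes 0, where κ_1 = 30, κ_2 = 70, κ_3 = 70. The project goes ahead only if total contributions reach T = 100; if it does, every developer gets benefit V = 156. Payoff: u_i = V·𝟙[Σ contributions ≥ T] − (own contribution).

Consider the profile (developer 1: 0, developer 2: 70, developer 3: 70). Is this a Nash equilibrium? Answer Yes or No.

Total = 140 ≥ 100: provided.
Developer 1 (pledges 0, payoff 156): pledging 30 → total 170, payoff 126. No gain.
Developer 2 (pledges 70, payoff 86): dropping to 0 → total 70, payoff 0. No gain.
Developer 3 (pledges 70, payoff 86): dropping to 0 → total 70, payoff 0. No gain.

Yes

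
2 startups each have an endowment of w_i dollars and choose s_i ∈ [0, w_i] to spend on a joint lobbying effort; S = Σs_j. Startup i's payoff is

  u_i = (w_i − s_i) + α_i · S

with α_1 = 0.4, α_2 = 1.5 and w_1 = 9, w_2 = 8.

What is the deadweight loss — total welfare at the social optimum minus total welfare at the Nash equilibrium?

8.1

∂u_i/∂s_i = α_i − 1, so startup i contributes w_i if α_i > 1, else 0.
α_i > 1 for i ∈ {2}; NE contributions (0, 8), S = 8.
W^NE = Σw_i − S^NE + (Σα_i)·S^NE = 17 + 0.9·8 = 24.2.
Planner: ∂(Σu_j)/∂s_i = Σα_j − 1 = 0.9 > 0, so everyone contributes w_i; S^SO = 17, W^SO = 17 + 0.9·17 = 32.3.
Deadweight loss = 8.1.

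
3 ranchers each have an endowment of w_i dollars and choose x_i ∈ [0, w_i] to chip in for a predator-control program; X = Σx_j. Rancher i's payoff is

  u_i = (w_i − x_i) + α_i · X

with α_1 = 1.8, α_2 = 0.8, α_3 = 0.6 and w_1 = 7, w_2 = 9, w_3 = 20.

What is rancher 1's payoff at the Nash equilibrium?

12.6

∂u_i/∂x_i = α_i − 1, so rancher i contributes w_i if α_i > 1, else 0.
α_i > 1 for i ∈ {1}; NE contributions (7, 0, 0), X = 7.
u_1 = (7 − 7) + 1.8·7 = 12.6.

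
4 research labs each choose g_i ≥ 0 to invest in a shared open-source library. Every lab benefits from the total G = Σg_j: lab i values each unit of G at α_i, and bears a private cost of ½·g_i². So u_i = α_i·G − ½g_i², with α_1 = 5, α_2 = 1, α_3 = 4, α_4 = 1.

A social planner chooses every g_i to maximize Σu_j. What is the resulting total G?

Planner FOC: ∂(Σu_j)/∂g_i = (Σα_j) − g_i = 0, so g_i^SO = Σα_j = 11 for every i; G^SO = 44.

44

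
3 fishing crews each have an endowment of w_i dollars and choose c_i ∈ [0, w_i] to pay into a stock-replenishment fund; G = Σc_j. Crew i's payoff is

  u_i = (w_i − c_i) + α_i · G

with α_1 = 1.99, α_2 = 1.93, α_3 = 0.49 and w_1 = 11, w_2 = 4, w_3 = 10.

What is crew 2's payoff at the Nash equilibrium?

∂u_i/∂c_i = α_i − 1, so crew i contributes w_i if α_i > 1, else 0.
α_i > 1 for i ∈ {1, 2}; NE contributions (11, 4, 0), G = 15.
u_2 = (4 − 4) + 1.93·15 = 28.95.

28.95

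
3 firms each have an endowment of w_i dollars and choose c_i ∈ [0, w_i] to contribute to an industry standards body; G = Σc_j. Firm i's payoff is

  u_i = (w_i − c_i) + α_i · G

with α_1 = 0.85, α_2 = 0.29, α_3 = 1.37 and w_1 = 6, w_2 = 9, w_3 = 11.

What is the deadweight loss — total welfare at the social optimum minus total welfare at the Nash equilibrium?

22.65

∂u_i/∂c_i = α_i − 1, so firm i contributes w_i if α_i > 1, else 0.
α_i > 1 for i ∈ {3}; NE contributions (0, 0, 11), G = 11.
W^NE = Σw_i − G^NE + (Σα_i)·G^NE = 26 + 1.51·11 = 42.61.
Planner: ∂(Σu_j)/∂c_i = Σα_j − 1 = 1.51 > 0, so everyone contributes w_i; G^SO = 26, W^SO = 26 + 1.51·26 = 65.26.
Deadweight loss = 22.65.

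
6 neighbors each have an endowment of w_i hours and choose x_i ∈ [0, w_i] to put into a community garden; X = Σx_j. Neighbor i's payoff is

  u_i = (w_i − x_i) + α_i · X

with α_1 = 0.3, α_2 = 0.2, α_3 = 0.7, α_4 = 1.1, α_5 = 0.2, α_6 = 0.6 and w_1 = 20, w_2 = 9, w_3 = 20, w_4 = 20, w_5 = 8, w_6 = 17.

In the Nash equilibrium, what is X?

∂u_i/∂x_i = α_i − 1, so neighbor i contributes w_i if α_i > 1, else 0.
α_i > 1 for i ∈ {4}; NE contributions (0, 0, 0, 20, 0, 0), X = 20.

20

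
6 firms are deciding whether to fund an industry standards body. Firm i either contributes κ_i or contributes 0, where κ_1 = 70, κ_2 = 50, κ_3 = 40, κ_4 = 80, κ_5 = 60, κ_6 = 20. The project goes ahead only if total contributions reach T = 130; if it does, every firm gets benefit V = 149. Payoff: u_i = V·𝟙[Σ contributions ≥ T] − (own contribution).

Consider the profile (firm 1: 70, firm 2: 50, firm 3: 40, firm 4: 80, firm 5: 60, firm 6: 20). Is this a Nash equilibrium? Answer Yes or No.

No

Total = 320 ≥ 130: provided.
Firm 1 (pledges 70, payoff 79): dropping to 0 → total 250, payoff 149. Profitable deviation.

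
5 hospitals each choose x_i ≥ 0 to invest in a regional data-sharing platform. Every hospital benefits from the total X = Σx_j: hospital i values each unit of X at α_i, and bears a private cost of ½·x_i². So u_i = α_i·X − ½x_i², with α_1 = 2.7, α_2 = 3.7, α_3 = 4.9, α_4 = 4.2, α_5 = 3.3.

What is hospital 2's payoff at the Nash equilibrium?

Hospital i's FOC: ∂u_i/∂x_i = α_i − x_i = 0, so x_i* = α_i.
NE contributions = (2.7, 3.7, 4.9, 4.2, 3.3); X = 18.8.
u_2 = α_2·X − ½·(x_2)² = 3.7·18.8 − ½·3.7² = 62.715.

62.715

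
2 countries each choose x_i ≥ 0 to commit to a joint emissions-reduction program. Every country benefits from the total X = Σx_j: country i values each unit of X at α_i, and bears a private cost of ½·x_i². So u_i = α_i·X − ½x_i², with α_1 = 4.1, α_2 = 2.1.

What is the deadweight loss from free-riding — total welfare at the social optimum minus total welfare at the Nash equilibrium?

10.61

Country i's FOC: ∂u_i/∂x_i = α_i − x_i = 0, so x_i* = α_i.
NE contributions = (4.1, 2.1); X = 6.2.
W^NE = (Σα)·X − ½Σα_i² = 6.2² − ½·21.22 = 27.83.
Planner sets x_i = Σα_j = 6.2 for every i, so X^SO = 2·6.2 = 12.4.
W^SO = (Σα)·X^SO − ½·2·(Σα)² = (2/2)·6.2² = 38.44.
Deadweight loss = W^SO − W^NE = 10.61.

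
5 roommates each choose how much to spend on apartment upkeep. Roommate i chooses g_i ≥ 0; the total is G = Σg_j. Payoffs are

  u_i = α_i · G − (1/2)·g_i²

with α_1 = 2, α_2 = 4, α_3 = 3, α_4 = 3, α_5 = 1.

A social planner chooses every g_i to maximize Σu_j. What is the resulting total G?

Planner FOC: ∂(Σu_j)/∂g_i = (Σα_j) − g_i = 0, so g_i^SO = Σα_j = 13 for every i; G^SO = 65.

65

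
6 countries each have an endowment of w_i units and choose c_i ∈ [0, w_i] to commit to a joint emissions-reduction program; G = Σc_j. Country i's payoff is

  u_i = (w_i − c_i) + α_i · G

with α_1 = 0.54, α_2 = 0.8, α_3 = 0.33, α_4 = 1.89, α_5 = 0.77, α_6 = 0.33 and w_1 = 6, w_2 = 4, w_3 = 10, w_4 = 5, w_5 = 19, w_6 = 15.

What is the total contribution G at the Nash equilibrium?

5

∂u_i/∂c_i = α_i − 1, so country i contributes w_i if α_i > 1, else 0.
α_i > 1 for i ∈ {4}; NE contributions (0, 0, 0, 5, 0, 0), G = 5.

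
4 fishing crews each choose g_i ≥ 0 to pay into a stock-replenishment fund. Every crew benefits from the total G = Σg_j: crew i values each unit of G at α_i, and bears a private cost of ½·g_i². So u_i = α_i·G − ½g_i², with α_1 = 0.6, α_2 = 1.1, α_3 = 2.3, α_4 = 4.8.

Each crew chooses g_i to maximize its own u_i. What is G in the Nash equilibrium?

Crew i's FOC: ∂u_i/∂g_i = α_i − g_i = 0, so g_i* = α_i.
NE contributions = (0.6, 1.1, 2.3, 4.8); G = 8.8.

8.8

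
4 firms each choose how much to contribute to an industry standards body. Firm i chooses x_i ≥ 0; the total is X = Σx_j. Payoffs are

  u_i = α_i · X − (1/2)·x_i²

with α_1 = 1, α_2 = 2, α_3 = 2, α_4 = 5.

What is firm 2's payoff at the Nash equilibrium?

18

Firm i's FOC: ∂u_i/∂x_i = α_i − x_i = 0, so x_i* = α_i.
NE contributions = (1, 2, 2, 5); X = 10.
u_2 = α_2·X − ½·(x_2)² = 2·10 − ½·2² = 18.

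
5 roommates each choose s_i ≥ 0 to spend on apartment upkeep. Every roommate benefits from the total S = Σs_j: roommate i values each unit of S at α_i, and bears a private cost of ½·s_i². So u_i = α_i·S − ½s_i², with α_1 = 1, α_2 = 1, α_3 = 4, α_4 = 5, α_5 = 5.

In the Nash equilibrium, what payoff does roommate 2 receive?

Roommate i's FOC: ∂u_i/∂s_i = α_i − s_i = 0, so s_i* = α_i.
NE contributions = (1, 1, 4, 5, 5); S = 16.
u_2 = α_2·S − ½·(s_2)² = 1·16 − ½·1² = 15.5.

15.5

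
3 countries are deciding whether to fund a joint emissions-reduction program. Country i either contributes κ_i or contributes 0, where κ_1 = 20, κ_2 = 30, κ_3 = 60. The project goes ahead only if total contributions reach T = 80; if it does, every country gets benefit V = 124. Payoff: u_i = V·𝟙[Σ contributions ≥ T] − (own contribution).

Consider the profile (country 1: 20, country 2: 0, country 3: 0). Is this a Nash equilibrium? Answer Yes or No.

Total = 20 < 80: not provided.
Country 1 (pledges 20, payoff -20): dropping to 0 → total 0, payoff 0. Profitable deviation.

No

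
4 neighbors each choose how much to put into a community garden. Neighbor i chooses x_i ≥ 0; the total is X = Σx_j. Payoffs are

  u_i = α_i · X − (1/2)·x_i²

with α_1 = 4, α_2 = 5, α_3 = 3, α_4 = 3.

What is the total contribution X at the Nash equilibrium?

15

Neighbor i's FOC: ∂u_i/∂x_i = α_i − x_i = 0, so x_i* = α_i.
NE contributions = (4, 5, 3, 3); X = 15.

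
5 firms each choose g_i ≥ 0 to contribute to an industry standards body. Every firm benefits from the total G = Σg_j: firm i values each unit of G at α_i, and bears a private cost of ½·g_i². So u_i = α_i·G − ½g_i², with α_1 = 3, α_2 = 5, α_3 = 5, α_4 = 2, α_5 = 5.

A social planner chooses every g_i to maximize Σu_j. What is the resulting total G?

100

Planner FOC: ∂(Σu_j)/∂g_i = (Σα_j) − g_i = 0, so g_i^SO = Σα_j = 20 for every i; G^SO = 100.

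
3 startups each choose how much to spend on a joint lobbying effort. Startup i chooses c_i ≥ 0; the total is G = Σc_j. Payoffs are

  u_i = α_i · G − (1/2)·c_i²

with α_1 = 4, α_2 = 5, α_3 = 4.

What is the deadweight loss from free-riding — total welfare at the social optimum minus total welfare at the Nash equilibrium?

113

Startup i's FOC: ∂u_i/∂c_i = α_i − c_i = 0, so c_i* = α_i.
NE contributions = (4, 5, 4); G = 13.
W^NE = (Σα)·G − ½Σα_i² = 13² − ½·57 = 140.5.
Planner sets c_i = Σα_j = 13 for every i, so G^SO = 3·13 = 39.
W^SO = (Σα)·G^SO − ½·3·(Σα)² = (3/2)·13² = 253.5.
Deadweight loss = W^SO − W^NE = 113.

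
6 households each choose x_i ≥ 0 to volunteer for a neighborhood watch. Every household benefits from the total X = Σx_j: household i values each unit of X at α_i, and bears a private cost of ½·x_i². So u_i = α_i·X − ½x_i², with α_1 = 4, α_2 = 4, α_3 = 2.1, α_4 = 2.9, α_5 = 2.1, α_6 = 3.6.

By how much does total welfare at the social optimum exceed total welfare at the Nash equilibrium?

Household i's FOC: ∂u_i/∂x_i = α_i − x_i = 0, so x_i* = α_i.
NE contributions = (4, 4, 2.1, 2.9, 2.1, 3.6); X = 18.7.
W^NE = (Σα)·X − ½Σα_i² = 18.7² − ½·62.19 = 318.595.
Planner sets x_i = Σα_j = 18.7 for every i, so X^SO = 6·18.7 = 112.2.
W^SO = (Σα)·X^SO − ½·6·(Σα)² = (6/2)·18.7² = 1049.07.
Deadweight loss = W^SO − W^NE = 730.475.

730.475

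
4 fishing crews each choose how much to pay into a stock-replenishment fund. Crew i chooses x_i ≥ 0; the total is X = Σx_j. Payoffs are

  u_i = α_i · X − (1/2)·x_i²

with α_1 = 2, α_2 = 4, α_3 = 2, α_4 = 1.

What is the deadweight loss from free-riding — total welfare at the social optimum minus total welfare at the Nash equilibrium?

93.5

Crew i's FOC: ∂u_i/∂x_i = α_i − x_i = 0, so x_i* = α_i.
NE contributions = (2, 4, 2, 1); X = 9.
W^NE = (Σα)·X − ½Σα_i² = 9² − ½·25 = 68.5.
Planner sets x_i = Σα_j = 9 for every i, so X^SO = 4·9 = 36.
W^SO = (Σα)·X^SO − ½·4·(Σα)² = (4/2)·9² = 162.
Deadweight loss = W^SO − W^NE = 93.5.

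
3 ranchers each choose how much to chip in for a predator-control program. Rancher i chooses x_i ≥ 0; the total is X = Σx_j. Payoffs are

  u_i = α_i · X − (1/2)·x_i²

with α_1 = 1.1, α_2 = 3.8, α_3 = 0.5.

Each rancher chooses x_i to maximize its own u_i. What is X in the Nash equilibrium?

5.4

Rancher i's FOC: ∂u_i/∂x_i = α_i − x_i = 0, so x_i* = α_i.
NE contributions = (1.1, 3.8, 0.5); X = 5.4.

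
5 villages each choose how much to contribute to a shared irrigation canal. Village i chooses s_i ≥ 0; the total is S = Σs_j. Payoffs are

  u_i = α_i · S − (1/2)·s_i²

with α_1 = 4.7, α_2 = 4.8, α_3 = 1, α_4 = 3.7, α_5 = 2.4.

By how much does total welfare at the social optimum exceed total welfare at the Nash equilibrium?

446.13

Village i's FOC: ∂u_i/∂s_i = α_i − s_i = 0, so s_i* = α_i.
NE contributions = (4.7, 4.8, 1, 3.7, 2.4); S = 16.6.
W^NE = (Σα)·S − ½Σα_i² = 16.6² − ½·65.58 = 242.77.
Planner sets s_i = Σα_j = 16.6 for every i, so S^SO = 5·16.6 = 83.
W^SO = (Σα)·S^SO − ½·5·(Σα)² = (5/2)·16.6² = 688.9.
Deadweight loss = W^SO − W^NE = 446.13.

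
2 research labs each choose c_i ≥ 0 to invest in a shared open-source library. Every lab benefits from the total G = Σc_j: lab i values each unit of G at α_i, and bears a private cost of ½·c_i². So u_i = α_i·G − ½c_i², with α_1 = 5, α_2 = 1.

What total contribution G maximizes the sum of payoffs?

12

Planner FOC: ∂(Σu_j)/∂c_i = (Σα_j) − c_i = 0, so c_i^SO = Σα_j = 6 for every i; G^SO = 12.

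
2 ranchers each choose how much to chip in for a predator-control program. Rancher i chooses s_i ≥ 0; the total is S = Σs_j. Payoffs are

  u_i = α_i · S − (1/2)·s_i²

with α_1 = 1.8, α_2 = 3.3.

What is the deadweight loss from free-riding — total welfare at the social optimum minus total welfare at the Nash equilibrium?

Rancher i's FOC: ∂u_i/∂s_i = α_i − s_i = 0, so s_i* = α_i.
NE contributions = (1.8, 3.3); S = 5.1.
W^NE = (Σα)·S − ½Σα_i² = 5.1² − ½·14.13 = 18.945.
Planner sets s_i = Σα_j = 5.1 for every i, so S^SO = 2·5.1 = 10.2.
W^SO = (Σα)·S^SO − ½·2·(Σα)² = (2/2)·5.1² = 26.01.
Deadweight loss = W^SO − W^NE = 7.065.

7.065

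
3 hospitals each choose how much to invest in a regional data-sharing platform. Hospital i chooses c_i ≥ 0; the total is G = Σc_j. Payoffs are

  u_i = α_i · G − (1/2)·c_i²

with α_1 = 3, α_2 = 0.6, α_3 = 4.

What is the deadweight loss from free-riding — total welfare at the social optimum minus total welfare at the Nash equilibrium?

Hospital i's FOC: ∂u_i/∂c_i = α_i − c_i = 0, so c_i* = α_i.
NE contributions = (3, 0.6, 4); G = 7.6.
W^NE = (Σα)·G − ½Σα_i² = 7.6² − ½·25.36 = 45.08.
Planner sets c_i = Σα_j = 7.6 for every i, so G^SO = 3·7.6 = 22.8.
W^SO = (Σα)·G^SO − ½·3·(Σα)² = (3/2)·7.6² = 86.64.
Deadweight loss = W^SO − W^NE = 41.56.

41.56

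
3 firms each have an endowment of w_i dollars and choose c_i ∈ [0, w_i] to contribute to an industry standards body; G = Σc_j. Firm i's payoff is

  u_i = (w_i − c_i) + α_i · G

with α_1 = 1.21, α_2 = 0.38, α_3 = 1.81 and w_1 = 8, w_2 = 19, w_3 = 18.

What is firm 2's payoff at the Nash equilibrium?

28.88

∂u_i/∂c_i = α_i − 1, so firm i contributes w_i if α_i > 1, else 0.
α_i > 1 for i ∈ {1, 3}; NE contributions (8, 0, 18), G = 26.
u_2 = (19 − 0) + 0.38·26 = 28.88.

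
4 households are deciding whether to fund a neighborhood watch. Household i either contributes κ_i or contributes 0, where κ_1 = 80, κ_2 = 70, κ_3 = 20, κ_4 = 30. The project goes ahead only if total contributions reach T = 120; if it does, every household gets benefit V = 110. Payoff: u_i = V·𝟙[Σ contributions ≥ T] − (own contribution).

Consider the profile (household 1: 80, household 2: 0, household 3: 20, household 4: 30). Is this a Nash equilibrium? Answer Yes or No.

Yes

Total = 130 ≥ 120: provided.
Household 1 (pledges 80, payoff 30): dropping to 0 → total 50, payoff 0. No gain.
Household 2 (pledges 0, payoff 110): pledging 70 → total 200, payoff 40. No gain.
Household 3 (pledges 20, payoff 90): dropping to 0 → total 110, payoff 0. No gain.
Household 4 (pledges 30, payoff 80): dropping to 0 → total 100, payoff 0. No gain.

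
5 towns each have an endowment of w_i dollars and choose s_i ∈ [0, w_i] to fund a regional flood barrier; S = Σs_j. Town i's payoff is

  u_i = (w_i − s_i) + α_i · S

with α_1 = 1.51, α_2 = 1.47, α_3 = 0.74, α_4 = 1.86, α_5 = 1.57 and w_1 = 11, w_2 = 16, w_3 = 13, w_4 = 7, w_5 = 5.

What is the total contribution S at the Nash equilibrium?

∂u_i/∂s_i = α_i − 1, so town i contributes w_i if α_i > 1, else 0.
α_i > 1 for i ∈ {1, 2, 4, 5}; NE contributions (11, 16, 0, 7, 5), S = 39.

39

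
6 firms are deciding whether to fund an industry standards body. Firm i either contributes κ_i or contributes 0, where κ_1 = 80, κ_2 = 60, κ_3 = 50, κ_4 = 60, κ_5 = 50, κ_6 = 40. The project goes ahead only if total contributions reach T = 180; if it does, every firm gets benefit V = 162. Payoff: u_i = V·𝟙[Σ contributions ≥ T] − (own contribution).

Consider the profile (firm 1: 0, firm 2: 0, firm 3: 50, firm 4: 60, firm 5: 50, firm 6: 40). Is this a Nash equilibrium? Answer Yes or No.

Yes

Total = 200 ≥ 180: provided.
Firm 1 (pledges 0, payoff 162): pledging 80 → total 280, payoff 82. No gain.
Firm 2 (pledges 0, payoff 162): pledging 60 → total 260, payoff 102. No gain.
Firm 3 (pledges 50, payoff 112): dropping to 0 → total 150, payoff 0. No gain.
Firm 4 (pledges 60, payoff 102): dropping to 0 → total 140, payoff 0. No gain.
Firm 5 (pledges 50, payoff 112): dropping to 0 → total 150, payoff 0. No gain.
Firm 6 (pledges 40, payoff 122): dropping to 0 → total 160, payoff 0. No gain.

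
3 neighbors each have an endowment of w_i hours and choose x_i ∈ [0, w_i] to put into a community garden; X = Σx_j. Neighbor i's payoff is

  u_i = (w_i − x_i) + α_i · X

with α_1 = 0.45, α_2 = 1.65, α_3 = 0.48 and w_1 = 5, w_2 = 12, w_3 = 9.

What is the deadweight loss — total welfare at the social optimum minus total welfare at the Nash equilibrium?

∂u_i/∂x_i = α_i − 1, so neighbor i contributes w_i if α_i > 1, else 0.
α_i > 1 for i ∈ {2}; NE contributions (0, 12, 0), X = 12.
W^NE = Σw_i − X^NE + (Σα_i)·X^NE = 26 + 1.58·12 = 44.96.
Planner: ∂(Σu_j)/∂x_i = Σα_j − 1 = 1.58 > 0, so everyone contributes w_i; X^SO = 26, W^SO = 26 + 1.58·26 = 67.08.
Deadweight loss = 22.12.

22.12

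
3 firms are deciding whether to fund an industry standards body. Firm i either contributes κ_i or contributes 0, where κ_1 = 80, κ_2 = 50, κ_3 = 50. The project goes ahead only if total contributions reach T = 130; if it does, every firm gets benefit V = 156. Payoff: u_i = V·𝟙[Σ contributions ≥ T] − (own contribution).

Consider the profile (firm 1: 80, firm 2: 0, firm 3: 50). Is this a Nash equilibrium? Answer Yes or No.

Yes

Total = 130 ≥ 130: provided.
Firm 1 (pledges 80, payoff 76): dropping to 0 → total 50, payoff 0. No gain.
Firm 2 (pledges 0, payoff 156): pledging 50 → total 180, payoff 106. No gain.
Firm 3 (pledges 50, payoff 106): dropping to 0 → total 80, payoff 0. No gain.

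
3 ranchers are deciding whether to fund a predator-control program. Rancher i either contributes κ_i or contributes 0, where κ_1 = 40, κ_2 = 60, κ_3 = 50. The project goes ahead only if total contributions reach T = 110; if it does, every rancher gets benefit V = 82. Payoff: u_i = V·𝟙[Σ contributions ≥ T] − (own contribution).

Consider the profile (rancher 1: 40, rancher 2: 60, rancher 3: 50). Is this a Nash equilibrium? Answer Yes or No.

Total = 150 ≥ 110: provided.
Rancher 1 (pledges 40, payoff 42): dropping to 0 → total 110, payoff 82. Profitable deviation.

No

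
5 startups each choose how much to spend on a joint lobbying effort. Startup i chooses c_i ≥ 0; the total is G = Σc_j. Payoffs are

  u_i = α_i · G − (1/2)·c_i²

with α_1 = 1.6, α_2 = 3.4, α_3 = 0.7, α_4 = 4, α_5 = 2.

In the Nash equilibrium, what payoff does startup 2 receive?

Startup i's FOC: ∂u_i/∂c_i = α_i − c_i = 0, so c_i* = α_i.
NE contributions = (1.6, 3.4, 0.7, 4, 2); G = 11.7.
u_2 = α_2·G − ½·(c_2)² = 3.4·11.7 − ½·3.4² = 34.

34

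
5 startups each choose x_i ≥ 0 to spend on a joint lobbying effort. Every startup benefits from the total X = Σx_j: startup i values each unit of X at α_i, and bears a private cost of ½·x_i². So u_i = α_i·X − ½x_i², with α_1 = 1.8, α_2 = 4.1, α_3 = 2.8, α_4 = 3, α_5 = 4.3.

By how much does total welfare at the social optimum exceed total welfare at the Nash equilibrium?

411.69

Startup i's FOC: ∂u_i/∂x_i = α_i − x_i = 0, so x_i* = α_i.
NE contributions = (1.8, 4.1, 2.8, 3, 4.3); X = 16.
W^NE = (Σα)·X − ½Σα_i² = 16² − ½·55.38 = 228.31.
Planner sets x_i = Σα_j = 16 for every i, so X^SO = 5·16 = 80.
W^SO = (Σα)·X^SO − ½·5·(Σα)² = (5/2)·16² = 640.
Deadweight loss = W^SO − W^NE = 411.69.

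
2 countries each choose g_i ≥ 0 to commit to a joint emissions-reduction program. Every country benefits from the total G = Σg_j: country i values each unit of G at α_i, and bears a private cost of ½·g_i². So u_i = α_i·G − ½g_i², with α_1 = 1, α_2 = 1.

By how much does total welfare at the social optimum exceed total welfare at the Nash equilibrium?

Country i's FOC: ∂u_i/∂g_i = α_i − g_i = 0, so g_i* = α_i.
NE contributions = (1, 1); G = 2.
W^NE = (Σα)·G − ½Σα_i² = 2² − ½·2 = 3.
Planner sets g_i = Σα_j = 2 for every i, so G^SO = 2·2 = 4.
W^SO = (Σα)·G^SO − ½·2·(Σα)² = (2/2)·2² = 4.
Deadweight loss = W^SO − W^NE = 1.

1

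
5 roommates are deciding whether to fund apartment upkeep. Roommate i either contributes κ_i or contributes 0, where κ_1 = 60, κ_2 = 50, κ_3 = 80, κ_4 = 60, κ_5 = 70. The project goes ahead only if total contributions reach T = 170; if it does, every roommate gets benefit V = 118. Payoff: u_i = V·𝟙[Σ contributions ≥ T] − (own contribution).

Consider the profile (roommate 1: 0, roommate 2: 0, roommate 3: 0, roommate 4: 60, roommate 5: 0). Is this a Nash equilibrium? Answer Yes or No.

No

Total = 60 < 170: not provided.
Roommate 1 (pledges 0, payoff 0): pledging 60 → total 120, payoff -60. No gain.
Roommate 2 (pledges 0, payoff 0): pledging 50 → total 110, payoff -50. No gain.
Roommate 3 (pledges 0, payoff 0): pledging 80 → total 140, payoff -80. No gain.
Roommate 4 (pledges 60, payoff -60): dropping to 0 → total 0, payoff 0. Profitable deviation.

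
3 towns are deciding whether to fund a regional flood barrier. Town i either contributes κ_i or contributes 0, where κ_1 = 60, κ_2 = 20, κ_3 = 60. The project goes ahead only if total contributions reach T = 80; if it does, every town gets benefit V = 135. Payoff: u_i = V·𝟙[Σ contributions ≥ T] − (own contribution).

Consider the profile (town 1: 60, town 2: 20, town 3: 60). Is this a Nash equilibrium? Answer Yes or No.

Total = 140 ≥ 80: provided.
Town 1 (pledges 60, payoff 75): dropping to 0 → total 80, payoff 135. Profitable deviation.

No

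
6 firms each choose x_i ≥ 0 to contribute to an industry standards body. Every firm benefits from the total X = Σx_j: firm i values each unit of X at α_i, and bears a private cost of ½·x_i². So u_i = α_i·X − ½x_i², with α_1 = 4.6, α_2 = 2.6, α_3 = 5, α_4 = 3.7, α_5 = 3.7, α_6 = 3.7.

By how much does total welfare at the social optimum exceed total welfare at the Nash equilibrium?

Firm i's FOC: ∂u_i/∂x_i = α_i − x_i = 0, so x_i* = α_i.
NE contributions = (4.6, 2.6, 5, 3.7, 3.7, 3.7); X = 23.3.
W^NE = (Σα)·X − ½Σα_i² = 23.3² − ½·93.99 = 495.895.
Planner sets x_i = Σα_j = 23.3 for every i, so X^SO = 6·23.3 = 139.8.
W^SO = (Σα)·X^SO − ½·6·(Σα)² = (6/2)·23.3² = 1628.67.
Deadweight loss = W^SO − W^NE = 1132.775.

1132.775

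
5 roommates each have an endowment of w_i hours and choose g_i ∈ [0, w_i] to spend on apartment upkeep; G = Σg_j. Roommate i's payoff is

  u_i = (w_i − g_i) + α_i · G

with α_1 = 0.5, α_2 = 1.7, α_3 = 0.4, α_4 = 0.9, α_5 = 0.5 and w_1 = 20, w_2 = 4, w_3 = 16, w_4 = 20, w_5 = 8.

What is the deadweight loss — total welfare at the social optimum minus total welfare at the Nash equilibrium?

∂u_i/∂g_i = α_i − 1, so roommate i contributes w_i if α_i > 1, else 0.
α_i > 1 for i ∈ {2}; NE contributions (0, 4, 0, 0, 0), G = 4.
W^NE = Σw_i − G^NE + (Σα_i)·G^NE = 68 + 3·4 = 80.
Planner: ∂(Σu_j)/∂g_i = Σα_j − 1 = 3 > 0, so everyone contributes w_i; G^SO = 68, W^SO = 68 + 3·68 = 272.
Deadweight loss = 192.

192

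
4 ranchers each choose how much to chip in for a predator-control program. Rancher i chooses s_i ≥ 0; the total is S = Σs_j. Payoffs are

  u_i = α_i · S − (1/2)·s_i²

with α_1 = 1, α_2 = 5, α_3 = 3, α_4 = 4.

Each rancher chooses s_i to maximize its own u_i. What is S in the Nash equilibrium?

Rancher i's FOC: ∂u_i/∂s_i = α_i − s_i = 0, so s_i* = α_i.
NE contributions = (1, 5, 3, 4); S = 13.

13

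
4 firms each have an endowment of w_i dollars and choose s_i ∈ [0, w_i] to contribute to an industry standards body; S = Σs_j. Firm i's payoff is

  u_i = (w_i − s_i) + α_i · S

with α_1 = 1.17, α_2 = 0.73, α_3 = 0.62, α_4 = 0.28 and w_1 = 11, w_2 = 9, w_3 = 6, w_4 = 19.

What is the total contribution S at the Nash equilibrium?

11

∂u_i/∂s_i = α_i − 1, so firm i contributes w_i if α_i > 1, else 0.
α_i > 1 for i ∈ {1}; NE contributions (11, 0, 0, 0), S = 11.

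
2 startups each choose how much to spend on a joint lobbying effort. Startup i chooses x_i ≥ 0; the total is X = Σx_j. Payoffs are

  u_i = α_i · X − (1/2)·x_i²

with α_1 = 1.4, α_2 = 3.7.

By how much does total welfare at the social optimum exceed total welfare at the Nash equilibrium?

7.825

Startup i's FOC: ∂u_i/∂x_i = α_i − x_i = 0, so x_i* = α_i.
NE contributions = (1.4, 3.7); X = 5.1.
W^NE = (Σα)·X − ½Σα_i² = 5.1² − ½·15.65 = 18.185.
Planner sets x_i = Σα_j = 5.1 for every i, so X^SO = 2·5.1 = 10.2.
W^SO = (Σα)·X^SO − ½·2·(Σα)² = (2/2)·5.1² = 26.01.
Deadweight loss = W^SO − W^NE = 7.825.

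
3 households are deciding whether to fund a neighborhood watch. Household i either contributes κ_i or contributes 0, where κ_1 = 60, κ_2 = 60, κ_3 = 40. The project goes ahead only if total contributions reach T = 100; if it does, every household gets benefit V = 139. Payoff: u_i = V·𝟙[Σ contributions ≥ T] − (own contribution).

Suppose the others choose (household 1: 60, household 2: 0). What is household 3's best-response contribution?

Others' total = 60. Contributing 40 brings total to 100 ≥ 100: gain V − κ_3 = 99.
Best response: 40.

40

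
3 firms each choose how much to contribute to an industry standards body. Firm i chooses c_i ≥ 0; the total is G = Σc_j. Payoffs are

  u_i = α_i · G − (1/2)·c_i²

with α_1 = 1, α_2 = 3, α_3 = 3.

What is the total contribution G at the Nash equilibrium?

Firm i's FOC: ∂u_i/∂c_i = α_i − c_i = 0, so c_i* = α_i.
NE contributions = (1, 3, 3); G = 7.

7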